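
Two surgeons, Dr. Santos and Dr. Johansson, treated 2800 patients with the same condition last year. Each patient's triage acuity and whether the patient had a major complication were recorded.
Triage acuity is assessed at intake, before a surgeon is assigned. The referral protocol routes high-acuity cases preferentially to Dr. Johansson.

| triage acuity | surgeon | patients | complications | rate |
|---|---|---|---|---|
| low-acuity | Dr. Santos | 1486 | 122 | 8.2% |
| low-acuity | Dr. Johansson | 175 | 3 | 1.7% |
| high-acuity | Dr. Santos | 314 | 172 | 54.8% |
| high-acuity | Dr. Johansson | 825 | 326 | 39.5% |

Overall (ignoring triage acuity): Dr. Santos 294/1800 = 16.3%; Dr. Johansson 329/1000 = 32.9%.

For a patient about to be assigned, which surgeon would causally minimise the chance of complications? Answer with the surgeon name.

The stratified and pooled comparisons disagree (Dr. Johansson wins within each triage acuity; Dr. Santos wins overall), so the answer turns on the causal role of triage acuity.
Triage acuity is set before the surgeon has any effect — it is not caused by the surgeon — and it independently drives the outcome. That makes it a confounder, so the causal comparison is within triage acuity levels.
Within each level — low-acuity: 8.2% vs 1.7%; high-acuity: 54.8% vs 39.5% — Dr. Johansson is lower every time.

Dr. Johansson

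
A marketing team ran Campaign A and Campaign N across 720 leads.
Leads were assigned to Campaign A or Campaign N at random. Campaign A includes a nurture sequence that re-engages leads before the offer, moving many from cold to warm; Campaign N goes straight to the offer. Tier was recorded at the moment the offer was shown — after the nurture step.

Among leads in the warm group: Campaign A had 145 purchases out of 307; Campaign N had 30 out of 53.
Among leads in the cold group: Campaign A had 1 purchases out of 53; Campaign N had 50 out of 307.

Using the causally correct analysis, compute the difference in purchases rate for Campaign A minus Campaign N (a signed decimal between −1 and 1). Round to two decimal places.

+0.18

Within every engagement tier level Campaign N has the higher rate, yet pooled Campaign A does — Simpson's reversal.
Engagement tier is downstream of the campaign. One should not condition on a consequence of treatment, so the overall rates are the right comparison.
The causal difference is the pooled difference: 0.406 − 0.222 = +0.183.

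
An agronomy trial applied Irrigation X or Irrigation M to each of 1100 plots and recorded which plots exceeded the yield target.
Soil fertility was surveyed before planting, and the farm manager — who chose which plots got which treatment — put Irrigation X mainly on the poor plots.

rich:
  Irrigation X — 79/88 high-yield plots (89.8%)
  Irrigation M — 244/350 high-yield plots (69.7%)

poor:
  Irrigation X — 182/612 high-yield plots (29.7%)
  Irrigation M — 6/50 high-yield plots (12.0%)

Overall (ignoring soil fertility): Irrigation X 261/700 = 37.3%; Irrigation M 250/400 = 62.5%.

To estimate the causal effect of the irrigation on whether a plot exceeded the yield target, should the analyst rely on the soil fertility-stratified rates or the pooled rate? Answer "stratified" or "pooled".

stratified

The stratified and pooled comparisons disagree (Irrigation X wins within each soil fertility; Irrigation M wins overall), so the answer turns on the causal role of soil fertility.
Soil fertility is set before the irrigation has any effect — it is not caused by the irrigation — and it independently drives the outcome. That makes it a confounder, so the causal comparison is within soil fertility levels.
Within each level — rich: 89.8% vs 69.7%; poor: 29.7% vs 12.0% — Irrigation X is higher every time.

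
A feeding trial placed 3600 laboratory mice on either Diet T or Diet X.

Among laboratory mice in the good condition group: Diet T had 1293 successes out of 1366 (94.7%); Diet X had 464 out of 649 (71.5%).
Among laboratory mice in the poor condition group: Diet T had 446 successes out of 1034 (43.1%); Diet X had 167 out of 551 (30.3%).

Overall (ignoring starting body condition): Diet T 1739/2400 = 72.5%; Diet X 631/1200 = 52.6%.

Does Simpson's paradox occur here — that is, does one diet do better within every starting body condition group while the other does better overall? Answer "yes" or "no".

no

Within each starting body condition level (good condition 94.7% vs 71.5%; poor condition 43.1% vs 30.3%), Diet T has the higher rate every time. Pooled: 72.5% vs 52.6% — Diet T has the higher rate overall. They agree.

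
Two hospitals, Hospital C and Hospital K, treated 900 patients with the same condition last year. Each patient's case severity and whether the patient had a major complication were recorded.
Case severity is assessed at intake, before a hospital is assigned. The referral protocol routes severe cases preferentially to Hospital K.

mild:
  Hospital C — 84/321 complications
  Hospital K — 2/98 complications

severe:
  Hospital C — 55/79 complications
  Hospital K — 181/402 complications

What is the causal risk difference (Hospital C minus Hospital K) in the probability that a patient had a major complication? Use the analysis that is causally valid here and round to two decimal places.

+0.24

The case severity-specific comparison favours Hospital K throughout, but the pooled figures favour Hospital C. The question is whether to condition on case severity.
Case severity differs across hospitals for reasons unrelated to any effect of the hospital itself, and it separately predicts the outcome — a classic confounder. We must compare within case severity levels.
Adjusting over the population distribution of case severity: 0.466·(0.262−0.020) + 0.534·(0.696−0.450) = +0.244.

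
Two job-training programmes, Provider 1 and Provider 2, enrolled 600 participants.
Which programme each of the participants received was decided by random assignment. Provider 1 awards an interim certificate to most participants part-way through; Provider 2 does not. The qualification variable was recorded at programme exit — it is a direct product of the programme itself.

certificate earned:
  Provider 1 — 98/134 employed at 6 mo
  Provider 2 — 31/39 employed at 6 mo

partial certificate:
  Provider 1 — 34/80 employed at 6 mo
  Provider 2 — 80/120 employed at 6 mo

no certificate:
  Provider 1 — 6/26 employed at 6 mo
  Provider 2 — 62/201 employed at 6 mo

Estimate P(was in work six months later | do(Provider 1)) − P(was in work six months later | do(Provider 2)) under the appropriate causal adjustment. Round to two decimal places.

+0.09

The stratified and pooled comparisons disagree (Provider 2 wins within each qualification attained during the programme; Provider 1 wins overall), so the answer turns on the causal role of qualification attained during the programme.
Qualification attained during the programme lies on the pathway programme → qualification attained during the programme → outcome, so adjusting for it blocks the indirect effect. For the total causal effect of programme, use the unadjusted pooled rates.
The causal difference is the pooled difference: 0.575 − 0.481 = +0.094.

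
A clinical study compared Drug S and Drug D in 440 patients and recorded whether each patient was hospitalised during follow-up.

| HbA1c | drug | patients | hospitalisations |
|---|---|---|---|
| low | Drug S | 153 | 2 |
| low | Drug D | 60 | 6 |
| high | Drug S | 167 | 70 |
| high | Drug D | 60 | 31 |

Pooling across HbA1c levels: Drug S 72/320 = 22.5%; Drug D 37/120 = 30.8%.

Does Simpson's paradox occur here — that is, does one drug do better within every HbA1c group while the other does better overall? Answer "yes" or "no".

no

Within each HbA1c level (low 1.3% vs 10.0%; high 41.9% vs 51.7%), Drug S has the lower rate every time. Pooled: 22.5% vs 30.8% — Drug S has the lower rate overall. They agree.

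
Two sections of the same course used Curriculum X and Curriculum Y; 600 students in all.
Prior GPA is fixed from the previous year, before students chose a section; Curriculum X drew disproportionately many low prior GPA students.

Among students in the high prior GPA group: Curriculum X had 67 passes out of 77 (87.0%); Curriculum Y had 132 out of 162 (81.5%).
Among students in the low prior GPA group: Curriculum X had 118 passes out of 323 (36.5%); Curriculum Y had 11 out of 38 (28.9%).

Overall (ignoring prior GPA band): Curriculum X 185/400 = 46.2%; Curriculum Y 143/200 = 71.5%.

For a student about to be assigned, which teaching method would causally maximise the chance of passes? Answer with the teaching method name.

Curriculum X

The stratified and pooled comparisons disagree (Curriculum X wins within each prior GPA band; Curriculum Y wins overall), so the answer turns on the causal role of prior GPA band.
Prior GPA band differs across teaching methods for reasons unrelated to any effect of the teaching method itself, and it separately predicts the outcome — a classic confounder. We must compare within prior GPA band levels.
Within each level — high prior GPA: 87.0% vs 81.5%; low prior GPA: 36.5% vs 28.9% — Curriculum X is higher every time.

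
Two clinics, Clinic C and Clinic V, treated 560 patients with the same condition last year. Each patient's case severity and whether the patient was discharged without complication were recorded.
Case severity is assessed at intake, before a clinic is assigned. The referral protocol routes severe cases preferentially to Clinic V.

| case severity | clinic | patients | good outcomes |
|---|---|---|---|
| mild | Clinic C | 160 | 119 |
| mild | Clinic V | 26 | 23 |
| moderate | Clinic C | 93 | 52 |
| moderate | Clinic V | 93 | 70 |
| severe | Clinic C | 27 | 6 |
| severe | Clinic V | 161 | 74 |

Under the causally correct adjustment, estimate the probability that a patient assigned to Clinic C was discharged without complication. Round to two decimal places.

0.51

Clinic V is higher inside every case severity stratum but Clinic C is higher in aggregate. Whether to stratify depends on how case severity relates to the clinic.
Case severity differs across clinics for reasons unrelated to any effect of the clinic itself, and it separately predicts the outcome — a classic confounder. We must compare within case severity levels.
Standardising Clinic C to the population case severity mix: 0.332·119/160 + 0.332·52/93 + 0.336·6/27 = 0.507.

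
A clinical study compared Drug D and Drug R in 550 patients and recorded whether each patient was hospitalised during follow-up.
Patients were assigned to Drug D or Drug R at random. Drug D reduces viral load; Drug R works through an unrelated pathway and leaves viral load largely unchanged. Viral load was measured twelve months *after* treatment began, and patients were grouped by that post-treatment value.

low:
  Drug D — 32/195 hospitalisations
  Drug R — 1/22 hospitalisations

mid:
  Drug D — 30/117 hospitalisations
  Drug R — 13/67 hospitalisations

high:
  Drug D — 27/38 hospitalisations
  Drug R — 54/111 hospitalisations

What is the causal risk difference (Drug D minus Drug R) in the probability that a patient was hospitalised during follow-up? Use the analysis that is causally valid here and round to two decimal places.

The stratified and pooled comparisons disagree (Drug R wins within each viral load; Drug D wins overall), so the answer turns on the causal role of viral load.
Viral load is downstream of the drug. One should not condition on a consequence of treatment, so the overall rates are the right comparison.
The causal difference is the pooled difference: 0.254 − 0.340 = -0.086.

-0.09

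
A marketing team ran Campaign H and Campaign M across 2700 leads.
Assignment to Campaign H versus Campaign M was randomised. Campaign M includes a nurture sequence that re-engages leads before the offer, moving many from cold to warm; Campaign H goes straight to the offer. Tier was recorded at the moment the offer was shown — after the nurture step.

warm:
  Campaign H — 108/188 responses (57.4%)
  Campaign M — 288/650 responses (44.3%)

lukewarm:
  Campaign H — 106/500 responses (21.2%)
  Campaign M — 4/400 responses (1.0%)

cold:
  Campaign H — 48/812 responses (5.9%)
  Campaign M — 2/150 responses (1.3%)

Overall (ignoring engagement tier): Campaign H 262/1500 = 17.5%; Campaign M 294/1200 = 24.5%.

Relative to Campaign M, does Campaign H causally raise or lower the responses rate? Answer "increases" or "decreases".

Stratifying would compare campaigns among leads the campaigns themselves sorted into engagement tier groups — a form of selection on an intermediate. The unconditioned pooled rates give the total causal effect.
Pooled: Campaign H 17.5% vs Campaign M 24.5%; Campaign M is higher overall.

decreases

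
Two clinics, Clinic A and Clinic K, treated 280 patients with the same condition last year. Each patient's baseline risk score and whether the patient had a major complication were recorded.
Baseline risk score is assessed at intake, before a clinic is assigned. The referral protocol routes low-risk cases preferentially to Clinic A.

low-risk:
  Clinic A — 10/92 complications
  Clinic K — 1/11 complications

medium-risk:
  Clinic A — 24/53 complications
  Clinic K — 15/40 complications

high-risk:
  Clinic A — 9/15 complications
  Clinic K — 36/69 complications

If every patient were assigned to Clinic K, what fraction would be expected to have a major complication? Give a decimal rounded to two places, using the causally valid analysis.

Baseline risk score is set before the clinic has any effect — it is not caused by the clinic — and it independently drives the outcome. That makes it a confounder, so the causal comparison is within baseline risk score levels.
Standardising Clinic K to the population baseline risk score mix: 0.368·1/11 + 0.332·15/40 + 0.300·36/69 = 0.315.

0.31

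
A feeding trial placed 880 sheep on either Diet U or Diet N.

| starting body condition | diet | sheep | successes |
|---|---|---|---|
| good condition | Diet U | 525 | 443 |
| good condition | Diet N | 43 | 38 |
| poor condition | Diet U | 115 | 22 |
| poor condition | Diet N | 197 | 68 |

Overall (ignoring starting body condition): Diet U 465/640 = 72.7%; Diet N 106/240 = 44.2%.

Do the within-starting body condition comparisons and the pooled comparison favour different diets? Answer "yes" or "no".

yes

Within each starting body condition level (good condition 84.4% vs 88.4%; poor condition 19.1% vs 34.5%), Diet N has the higher rate every time. Pooled: 72.7% vs 44.2% — Diet U has the higher rate overall. The two comparisons disagree.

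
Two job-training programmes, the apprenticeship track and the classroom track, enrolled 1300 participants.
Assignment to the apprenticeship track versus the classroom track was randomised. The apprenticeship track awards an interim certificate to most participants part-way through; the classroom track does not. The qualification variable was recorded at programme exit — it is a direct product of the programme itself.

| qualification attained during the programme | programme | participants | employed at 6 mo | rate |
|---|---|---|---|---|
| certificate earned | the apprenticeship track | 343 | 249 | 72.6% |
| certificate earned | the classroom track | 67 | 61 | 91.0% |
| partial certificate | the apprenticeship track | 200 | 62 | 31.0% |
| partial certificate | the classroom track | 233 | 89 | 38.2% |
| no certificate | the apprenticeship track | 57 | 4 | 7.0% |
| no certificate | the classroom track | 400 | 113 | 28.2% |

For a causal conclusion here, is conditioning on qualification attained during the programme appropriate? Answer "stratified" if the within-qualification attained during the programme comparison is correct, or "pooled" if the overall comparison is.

pooled

The qualification attained during the programme-specific comparison favours the classroom track throughout, but the pooled figures favour the apprenticeship track. The question is whether to condition on qualification attained during the programme.
Qualification attained during the programme here is a post-treatment variable shaped by the programme; conditioning on it would introduce bias rather than remove it. The overall comparison is the causal one.
Pooled: the apprenticeship track 52.5% vs the classroom track 37.6%; the apprenticeship track is higher overall.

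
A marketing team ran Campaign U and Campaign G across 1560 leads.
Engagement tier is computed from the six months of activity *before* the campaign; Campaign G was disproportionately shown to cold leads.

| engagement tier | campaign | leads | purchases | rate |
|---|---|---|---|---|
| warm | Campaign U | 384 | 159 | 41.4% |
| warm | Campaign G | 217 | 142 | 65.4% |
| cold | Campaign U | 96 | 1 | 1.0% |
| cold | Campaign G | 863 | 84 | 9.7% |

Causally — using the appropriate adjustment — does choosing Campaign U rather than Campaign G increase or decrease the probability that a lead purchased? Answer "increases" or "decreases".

decreases

The stratified and pooled comparisons disagree (Campaign G wins within each engagement tier; Campaign U wins overall), so the answer turns on the causal role of engagement tier.
Here engagement tier is a common cause — it drives both which campaign a case falls under and the outcome. The crude comparison mixes populations; the stratum-specific rates are the causally relevant ones.
Within each level — warm: 41.4% vs 65.4%; cold: 1.0% vs 9.7% — Campaign G is higher every time.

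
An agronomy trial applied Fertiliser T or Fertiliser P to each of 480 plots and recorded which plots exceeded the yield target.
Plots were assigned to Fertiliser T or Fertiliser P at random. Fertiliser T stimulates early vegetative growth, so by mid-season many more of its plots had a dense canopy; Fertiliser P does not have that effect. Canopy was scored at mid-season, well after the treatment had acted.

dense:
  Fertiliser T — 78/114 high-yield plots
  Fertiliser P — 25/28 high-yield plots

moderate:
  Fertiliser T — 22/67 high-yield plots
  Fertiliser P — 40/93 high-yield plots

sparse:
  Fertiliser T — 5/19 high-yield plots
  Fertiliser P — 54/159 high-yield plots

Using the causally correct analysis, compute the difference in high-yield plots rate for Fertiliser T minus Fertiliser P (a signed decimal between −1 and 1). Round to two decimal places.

Because the fertiliser influences mid-season canopy, mid-season canopy is a post-treatment mediator, not a confounder. Stratifying on it would bias the estimate; the causal effect is the crude pooled difference.
The causal difference is the pooled difference: 0.525 − 0.425 = +0.100.

+0.10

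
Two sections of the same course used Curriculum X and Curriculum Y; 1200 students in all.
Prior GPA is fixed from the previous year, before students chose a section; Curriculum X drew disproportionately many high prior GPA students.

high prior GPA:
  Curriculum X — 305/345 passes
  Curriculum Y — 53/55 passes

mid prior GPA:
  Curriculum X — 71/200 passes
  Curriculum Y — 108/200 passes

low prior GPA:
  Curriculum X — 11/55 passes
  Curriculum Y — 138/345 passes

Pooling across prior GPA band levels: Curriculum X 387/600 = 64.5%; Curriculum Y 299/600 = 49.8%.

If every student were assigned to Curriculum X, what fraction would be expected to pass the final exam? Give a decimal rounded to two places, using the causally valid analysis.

The stratified and pooled comparisons disagree (Curriculum Y wins within each prior GPA band; Curriculum X wins overall), so the answer turns on the causal role of prior GPA band.
Prior GPA band differs across teaching methods for reasons unrelated to any effect of the teaching method itself, and it separately predicts the outcome — a classic confounder. We must compare within prior GPA band levels.
Standardising Curriculum X to the population prior GPA band mix: 0.333·305/345 + 0.333·71/200 + 0.333·11/55 = 0.480.

0.48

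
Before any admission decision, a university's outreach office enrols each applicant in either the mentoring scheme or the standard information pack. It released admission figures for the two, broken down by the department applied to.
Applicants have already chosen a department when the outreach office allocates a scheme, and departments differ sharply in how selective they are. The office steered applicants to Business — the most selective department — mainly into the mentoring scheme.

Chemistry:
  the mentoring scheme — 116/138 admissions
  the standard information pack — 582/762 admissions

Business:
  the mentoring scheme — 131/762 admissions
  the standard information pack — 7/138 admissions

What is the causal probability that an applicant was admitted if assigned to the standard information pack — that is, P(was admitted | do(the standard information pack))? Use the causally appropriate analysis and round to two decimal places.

Nothing the outreach scheme does changes department; the imbalance is an allocation artefact. With department also predicting the outcome, the pooled figure is confounded, and the within-stratum comparison is the causal one.
Standardising the standard information pack to the population department mix: 0.500·582/762 + 0.500·7/138 = 0.407.

0.41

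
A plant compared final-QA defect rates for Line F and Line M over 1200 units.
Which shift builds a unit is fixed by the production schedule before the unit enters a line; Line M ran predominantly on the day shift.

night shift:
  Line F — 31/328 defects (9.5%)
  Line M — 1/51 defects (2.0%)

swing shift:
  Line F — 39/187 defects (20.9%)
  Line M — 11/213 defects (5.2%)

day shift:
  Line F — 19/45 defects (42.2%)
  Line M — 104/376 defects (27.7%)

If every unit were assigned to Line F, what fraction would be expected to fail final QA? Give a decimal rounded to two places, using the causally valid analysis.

Shift is set before the line has any effect — it is not caused by the line — and it independently drives the outcome. That makes it a confounder, so the causal comparison is within shift levels.
Standardising Line F to the population shift mix: 0.316·31/328 + 0.333·39/187 + 0.351·19/45 = 0.247.

0.25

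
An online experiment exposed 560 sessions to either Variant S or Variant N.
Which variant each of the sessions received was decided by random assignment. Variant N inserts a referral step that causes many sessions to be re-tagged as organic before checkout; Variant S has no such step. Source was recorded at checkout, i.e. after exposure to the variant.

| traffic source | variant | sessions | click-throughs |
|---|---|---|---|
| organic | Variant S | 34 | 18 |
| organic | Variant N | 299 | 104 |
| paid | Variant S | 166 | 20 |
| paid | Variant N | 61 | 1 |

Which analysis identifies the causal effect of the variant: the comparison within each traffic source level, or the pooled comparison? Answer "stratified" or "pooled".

The traffic source-specific comparison favours Variant S throughout, but the pooled figures favour Variant N. The question is whether to condition on traffic source.
Stratifying would compare variants among sessions the variants themselves sorted into traffic source groups — a form of selection on an intermediate. The unconditioned pooled rates give the total causal effect.
Pooled: Variant S 19.0% vs Variant N 29.2%; Variant N is higher overall.

pooled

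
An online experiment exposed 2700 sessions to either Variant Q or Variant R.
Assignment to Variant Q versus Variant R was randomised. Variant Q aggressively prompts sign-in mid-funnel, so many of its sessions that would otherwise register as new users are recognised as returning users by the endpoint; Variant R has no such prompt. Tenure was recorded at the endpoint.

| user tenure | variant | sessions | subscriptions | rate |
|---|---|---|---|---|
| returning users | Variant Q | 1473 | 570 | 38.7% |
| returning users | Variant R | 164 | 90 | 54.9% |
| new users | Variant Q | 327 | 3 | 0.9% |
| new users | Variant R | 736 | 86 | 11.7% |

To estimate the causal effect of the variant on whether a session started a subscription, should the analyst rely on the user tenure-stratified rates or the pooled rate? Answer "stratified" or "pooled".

pooled

The distribution of user tenure is itself part of what the variant does — it is an intermediate outcome. Holding it fixed would remove that part of the effect; the total effect is the pooled difference.
Pooled: Variant Q 31.8% vs Variant R 19.6%; Variant Q is higher overall.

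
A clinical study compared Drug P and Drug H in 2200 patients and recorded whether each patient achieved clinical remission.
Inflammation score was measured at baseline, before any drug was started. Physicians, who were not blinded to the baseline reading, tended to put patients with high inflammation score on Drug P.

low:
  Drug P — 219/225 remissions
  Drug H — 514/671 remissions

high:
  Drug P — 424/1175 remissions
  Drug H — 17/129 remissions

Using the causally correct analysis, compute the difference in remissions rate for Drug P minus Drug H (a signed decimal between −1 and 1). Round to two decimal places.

+0.22

Nothing the drug does changes inflammation score; the imbalance is an allocation artefact. With inflammation score also predicting the outcome, the pooled figure is confounded, and the within-stratum comparison is the causal one.
Adjusting over the population distribution of inflammation score: 0.407·(0.973−0.766) + 0.593·(0.361−0.132) = +0.220.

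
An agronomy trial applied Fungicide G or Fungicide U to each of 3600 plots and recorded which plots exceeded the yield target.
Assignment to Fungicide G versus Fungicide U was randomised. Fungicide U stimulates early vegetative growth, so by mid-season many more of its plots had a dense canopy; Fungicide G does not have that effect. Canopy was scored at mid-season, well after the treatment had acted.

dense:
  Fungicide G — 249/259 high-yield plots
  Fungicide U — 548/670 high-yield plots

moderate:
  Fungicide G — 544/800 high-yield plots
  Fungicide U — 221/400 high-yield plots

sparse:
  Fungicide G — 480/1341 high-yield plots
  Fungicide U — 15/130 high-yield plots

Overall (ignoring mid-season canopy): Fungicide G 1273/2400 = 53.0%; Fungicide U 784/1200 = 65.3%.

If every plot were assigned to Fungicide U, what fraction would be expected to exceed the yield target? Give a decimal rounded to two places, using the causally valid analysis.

Because the fungicide influences mid-season canopy, mid-season canopy is a post-treatment mediator, not a confounder. Stratifying on it would bias the estimate; the causal effect is the crude pooled difference.
So P(outcome | do(Fungicide U)) is just the pooled rate for Fungicide U: 784/1200 = 0.653.

0.65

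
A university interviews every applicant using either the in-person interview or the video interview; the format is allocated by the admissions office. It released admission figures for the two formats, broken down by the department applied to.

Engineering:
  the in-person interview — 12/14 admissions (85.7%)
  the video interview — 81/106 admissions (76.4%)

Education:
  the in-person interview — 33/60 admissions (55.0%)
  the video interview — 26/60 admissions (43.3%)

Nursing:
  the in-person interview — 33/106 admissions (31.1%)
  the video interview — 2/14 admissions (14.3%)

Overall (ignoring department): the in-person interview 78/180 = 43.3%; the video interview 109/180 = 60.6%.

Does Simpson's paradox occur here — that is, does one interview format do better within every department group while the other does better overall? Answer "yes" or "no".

Within each department level (Engineering 85.7% vs 76.4%; Education 55.0% vs 43.3%; Nursing 31.1% vs 14.3%), the in-person interview has the higher rate every time. Pooled: 43.3% vs 60.6% — the video interview has the higher rate overall. The two comparisons disagree.

yes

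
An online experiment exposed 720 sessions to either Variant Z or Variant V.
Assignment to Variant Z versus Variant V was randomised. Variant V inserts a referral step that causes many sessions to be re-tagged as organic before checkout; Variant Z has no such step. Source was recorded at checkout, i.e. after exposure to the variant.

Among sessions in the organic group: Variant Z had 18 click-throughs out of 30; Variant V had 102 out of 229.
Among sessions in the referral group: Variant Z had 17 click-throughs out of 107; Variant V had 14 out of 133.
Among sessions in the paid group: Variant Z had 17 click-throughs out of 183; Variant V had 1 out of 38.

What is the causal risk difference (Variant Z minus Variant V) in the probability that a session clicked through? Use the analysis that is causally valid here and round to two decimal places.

-0.13

Because the variant influences traffic source, traffic source is a post-treatment mediator, not a confounder. Stratifying on it would bias the estimate; the causal effect is the crude pooled difference.
The causal difference is the pooled difference: 0.163 − 0.292 = -0.130.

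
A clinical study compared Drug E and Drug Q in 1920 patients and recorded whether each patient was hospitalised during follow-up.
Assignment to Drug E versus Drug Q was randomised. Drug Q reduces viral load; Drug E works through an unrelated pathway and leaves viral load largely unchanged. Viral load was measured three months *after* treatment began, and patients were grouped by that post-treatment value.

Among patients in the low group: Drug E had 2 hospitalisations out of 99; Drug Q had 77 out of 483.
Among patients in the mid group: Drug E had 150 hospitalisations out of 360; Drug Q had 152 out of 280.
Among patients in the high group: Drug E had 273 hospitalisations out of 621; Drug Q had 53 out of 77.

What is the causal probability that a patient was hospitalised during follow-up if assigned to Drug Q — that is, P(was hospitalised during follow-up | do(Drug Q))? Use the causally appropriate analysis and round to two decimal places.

The distribution of viral load is itself part of what the drug does — it is an intermediate outcome. Holding it fixed would remove that part of the effect; the total effect is the pooled difference.
So P(outcome | do(Drug Q)) is just the pooled rate for Drug Q: 282/840 = 0.336.

0.34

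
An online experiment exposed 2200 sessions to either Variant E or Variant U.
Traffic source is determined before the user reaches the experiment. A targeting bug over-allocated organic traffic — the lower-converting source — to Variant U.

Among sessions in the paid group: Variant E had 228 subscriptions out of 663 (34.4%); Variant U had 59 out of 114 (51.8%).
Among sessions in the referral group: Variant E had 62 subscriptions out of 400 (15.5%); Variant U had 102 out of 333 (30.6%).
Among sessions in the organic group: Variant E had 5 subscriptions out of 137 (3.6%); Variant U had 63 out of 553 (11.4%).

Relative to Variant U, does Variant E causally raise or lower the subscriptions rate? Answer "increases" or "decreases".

Traffic source differs across variants for reasons unrelated to any effect of the variant itself, and it separately predicts the outcome — a classic confounder. We must compare within traffic source levels.
Within each level — paid: 34.4% vs 51.8%; referral: 15.5% vs 30.6%; organic: 3.6% vs 11.4% — Variant U is higher every time.

decreases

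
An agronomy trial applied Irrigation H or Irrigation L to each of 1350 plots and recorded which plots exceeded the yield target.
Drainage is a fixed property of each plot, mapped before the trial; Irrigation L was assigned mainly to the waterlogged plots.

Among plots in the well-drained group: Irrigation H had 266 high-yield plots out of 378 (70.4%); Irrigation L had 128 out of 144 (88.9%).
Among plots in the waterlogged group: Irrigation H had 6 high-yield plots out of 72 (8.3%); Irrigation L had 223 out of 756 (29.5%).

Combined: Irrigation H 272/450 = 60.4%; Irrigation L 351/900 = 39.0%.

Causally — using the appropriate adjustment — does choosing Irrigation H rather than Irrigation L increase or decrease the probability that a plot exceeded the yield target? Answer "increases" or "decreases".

Field drainage is set before the irrigation has any effect — it is not caused by the irrigation — and it independently drives the outcome. That makes it a confounder, so the causal comparison is within field drainage levels.
Within each level — well-drained: 70.4% vs 88.9%; waterlogged: 8.3% vs 29.5% — Irrigation L is higher every time.

decreases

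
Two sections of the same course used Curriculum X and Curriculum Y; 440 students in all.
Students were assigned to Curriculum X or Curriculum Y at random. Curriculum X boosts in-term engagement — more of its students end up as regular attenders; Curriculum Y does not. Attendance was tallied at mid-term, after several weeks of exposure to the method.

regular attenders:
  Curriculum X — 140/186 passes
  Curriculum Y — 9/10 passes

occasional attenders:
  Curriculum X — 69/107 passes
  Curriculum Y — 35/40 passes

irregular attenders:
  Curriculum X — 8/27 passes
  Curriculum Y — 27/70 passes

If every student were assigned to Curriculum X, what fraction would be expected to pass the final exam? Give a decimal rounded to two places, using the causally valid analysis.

0.68

The stratified and pooled comparisons disagree (Curriculum Y wins within each mid-term attendance; Curriculum X wins overall), so the answer turns on the causal role of mid-term attendance.
Mid-term attendance is recorded after the teaching method and is itself shifted by it — it sits on the causal path from teaching method to outcome. Conditioning on a mediator would strip out part of the effect we want; the pooled comparison gives the total causal effect.
So P(outcome | do(Curriculum X)) is just the pooled rate for Curriculum X: 217/320 = 0.678.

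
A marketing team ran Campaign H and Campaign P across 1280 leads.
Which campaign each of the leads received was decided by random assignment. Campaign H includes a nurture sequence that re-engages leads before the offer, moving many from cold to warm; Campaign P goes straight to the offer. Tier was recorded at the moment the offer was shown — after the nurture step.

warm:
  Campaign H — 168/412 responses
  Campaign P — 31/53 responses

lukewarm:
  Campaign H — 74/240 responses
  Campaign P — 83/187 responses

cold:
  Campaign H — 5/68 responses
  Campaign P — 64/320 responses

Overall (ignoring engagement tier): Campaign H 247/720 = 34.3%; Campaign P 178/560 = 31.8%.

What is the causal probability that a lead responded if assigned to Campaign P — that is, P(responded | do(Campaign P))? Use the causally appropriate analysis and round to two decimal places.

Because the campaign influences engagement tier, engagement tier is a post-treatment mediator, not a confounder. Stratifying on it would bias the estimate; the causal effect is the crude pooled difference.
So P(outcome | do(Campaign P)) is just the pooled rate for Campaign P: 178/560 = 0.318.

0.32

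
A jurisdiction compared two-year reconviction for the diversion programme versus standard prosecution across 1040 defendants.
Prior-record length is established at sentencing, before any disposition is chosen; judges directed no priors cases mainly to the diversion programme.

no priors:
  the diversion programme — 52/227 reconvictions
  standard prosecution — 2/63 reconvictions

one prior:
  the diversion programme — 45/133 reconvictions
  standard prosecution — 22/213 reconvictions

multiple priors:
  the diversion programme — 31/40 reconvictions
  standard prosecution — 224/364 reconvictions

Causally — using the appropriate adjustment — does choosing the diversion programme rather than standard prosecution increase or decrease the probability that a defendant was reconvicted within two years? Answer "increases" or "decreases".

The prior-record length-specific comparison favours standard prosecution throughout, but the pooled figures favour the diversion programme. The question is whether to condition on prior-record length.
Here prior-record length is a common cause — it drives both which disposition a case falls under and the outcome. The crude comparison mixes populations; the stratum-specific rates are the causally relevant ones.
Within each level — no priors: 22.9% vs 3.2%; one prior: 33.8% vs 10.3%; multiple priors: 77.5% vs 61.5% — standard prosecution is lower every time.

increases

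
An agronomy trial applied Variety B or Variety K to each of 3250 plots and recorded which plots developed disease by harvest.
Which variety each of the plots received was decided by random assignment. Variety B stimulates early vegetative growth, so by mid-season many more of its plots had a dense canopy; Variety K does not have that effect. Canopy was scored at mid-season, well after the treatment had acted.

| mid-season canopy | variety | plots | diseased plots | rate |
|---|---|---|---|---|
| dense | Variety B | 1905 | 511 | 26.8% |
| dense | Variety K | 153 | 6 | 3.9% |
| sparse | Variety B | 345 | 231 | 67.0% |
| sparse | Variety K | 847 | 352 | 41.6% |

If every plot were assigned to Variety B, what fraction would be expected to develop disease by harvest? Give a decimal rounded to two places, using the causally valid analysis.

0.33

Stratifying would compare varietys among plots the varietys themselves sorted into mid-season canopy groups — a form of selection on an intermediate. The unconditioned pooled rates give the total causal effect.
So P(outcome | do(Variety B)) is just the pooled rate for Variety B: 742/2250 = 0.330.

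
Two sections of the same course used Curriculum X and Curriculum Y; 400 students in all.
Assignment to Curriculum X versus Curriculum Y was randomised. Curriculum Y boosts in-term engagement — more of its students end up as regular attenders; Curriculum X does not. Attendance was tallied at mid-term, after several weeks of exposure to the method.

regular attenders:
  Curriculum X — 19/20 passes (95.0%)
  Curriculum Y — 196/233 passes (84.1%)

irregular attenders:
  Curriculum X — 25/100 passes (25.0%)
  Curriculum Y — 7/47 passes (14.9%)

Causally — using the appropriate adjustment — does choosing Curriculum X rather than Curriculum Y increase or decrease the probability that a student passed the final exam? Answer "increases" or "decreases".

decreases

The mid-term attendance-specific comparison favours Curriculum X throughout, but the pooled figures favour Curriculum Y. The question is whether to condition on mid-term attendance.
Mid-term attendance is downstream of the teaching method. One should not condition on a consequence of treatment, so the overall rates are the right comparison.
Pooled: Curriculum X 36.7% vs Curriculum Y 72.5%; Curriculum Y is higher overall.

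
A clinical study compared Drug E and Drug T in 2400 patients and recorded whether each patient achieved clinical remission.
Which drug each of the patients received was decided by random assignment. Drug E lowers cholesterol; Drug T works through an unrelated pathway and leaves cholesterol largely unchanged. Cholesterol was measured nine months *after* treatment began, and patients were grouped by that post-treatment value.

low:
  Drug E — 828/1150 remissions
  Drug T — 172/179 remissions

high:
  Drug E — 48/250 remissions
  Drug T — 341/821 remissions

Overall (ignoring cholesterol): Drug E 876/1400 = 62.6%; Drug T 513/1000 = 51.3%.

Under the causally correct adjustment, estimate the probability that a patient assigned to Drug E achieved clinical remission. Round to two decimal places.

Cholesterol lies on the pathway drug → cholesterol → outcome, so adjusting for it blocks the indirect effect. For the total causal effect of drug, use the unadjusted pooled rates.
So P(outcome | do(Drug E)) is just the pooled rate for Drug E: 876/1400 = 0.626.

0.63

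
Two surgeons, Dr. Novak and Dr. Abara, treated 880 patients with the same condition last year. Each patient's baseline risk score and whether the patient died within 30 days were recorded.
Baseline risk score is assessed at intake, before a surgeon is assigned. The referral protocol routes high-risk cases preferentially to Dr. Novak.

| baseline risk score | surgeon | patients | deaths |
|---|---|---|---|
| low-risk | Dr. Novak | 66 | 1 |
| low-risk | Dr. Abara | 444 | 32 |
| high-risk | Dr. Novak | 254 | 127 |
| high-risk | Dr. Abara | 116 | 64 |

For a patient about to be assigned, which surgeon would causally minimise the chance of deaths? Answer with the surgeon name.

Dr. Novak

Here baseline risk score is a common cause — it drives both which surgeon a case falls under and the outcome. The crude comparison mixes populations; the stratum-specific rates are the causally relevant ones.
Within each level — low-risk: 1.5% vs 7.2%; high-risk: 50.0% vs 55.2% — Dr. Novak is lower every time.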